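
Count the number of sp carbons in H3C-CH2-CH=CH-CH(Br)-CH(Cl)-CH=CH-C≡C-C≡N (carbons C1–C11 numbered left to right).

C1: sp3
C2: sp3
C3: sp2
C4: sp2
C5: sp3
C6: sp3
C7: sp2
C8: sp2
C9: sp ✓
C10: sp ✓
C11: sp ✓
C9, C10, C11 → 3 sp carbons.

3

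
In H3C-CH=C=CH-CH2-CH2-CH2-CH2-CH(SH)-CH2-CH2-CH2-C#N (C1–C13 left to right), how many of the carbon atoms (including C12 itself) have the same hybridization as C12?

C12 is sp3 (only σ bonds).
C1: sp3 ✓
C2: sp2
C3: sp
C4: sp2
C5: sp3 ✓
C6: sp3 ✓
C7: sp3 ✓
C8: sp3 ✓
C9: sp3 ✓
C10: sp3 ✓
C11: sp3 ✓
C12: sp3 ✓
C13: sp
9 carbons are sp3.

9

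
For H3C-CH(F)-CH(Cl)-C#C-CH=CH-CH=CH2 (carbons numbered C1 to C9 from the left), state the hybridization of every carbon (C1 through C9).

C1 sp3, C2 sp3, C3 sp3, C4 sp, C5 sp, C6 sp2, C7 sp2, C8 sp2, C9 sp2

C1 has 4 σ bonds: steric number 4 → sp3.
C2 (4 σ bonds) has steric number 4: sp3.
C3 carries 4 σ bonds, giving a steric number of 4, so it is sp3.
C4 (2 σ bonds, plus two π bonds) has steric number 2: sp.
C5 has 2 σ bonds, plus two π bonds: steric number 2 → sp.
C6 carries 3 σ bonds, plus one π bond, giving a steric number of 3, so it is sp2.
C7 (3 σ bonds, plus one π bond) has steric number 3: sp2.
C8 (3 σ bonds, plus one π bond) has steric number 3: sp2.
C9 — 3 σ bonds, plus one π bond. Steric number 3, so sp2.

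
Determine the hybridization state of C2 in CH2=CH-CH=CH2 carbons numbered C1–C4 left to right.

C2 — 3 σ bonds, plus one π bond. Steric number 3, so sp2.

sp2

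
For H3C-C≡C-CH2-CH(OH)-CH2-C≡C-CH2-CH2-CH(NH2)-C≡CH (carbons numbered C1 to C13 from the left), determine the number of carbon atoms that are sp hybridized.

6

C1: sp3
C2: sp ✓
C3: sp ✓
C4: sp3
C5: sp3
C6: sp3
C7: sp ✓
C8: sp ✓
C9: sp3
C10: sp3
C11: sp3
C12: sp ✓
C13: sp ✓
C2, C3, C7, C8, C12, C13 → 6 sp carbons.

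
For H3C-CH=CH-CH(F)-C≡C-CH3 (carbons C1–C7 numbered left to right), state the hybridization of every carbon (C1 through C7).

C1: 4 σ bonds — 4 electron domains, sp3.
C2: 3 σ bonds, plus one π bond; 3 regions of electron density → sp2.
C3 (3 σ bonds, plus one π bond) has steric number 3: sp2.
C4: 4 σ bonds; 4 regions of electron density → sp3.
C5 — 2 σ bonds, plus two π bonds. Steric number 2, so sp.
C6 is sp: 2 σ bonds, plus two π bonds, 2 electron-density regions.
C7 — 4 σ bonds. Steric number 4, so sp3.

C1 sp3, C2 sp2, C3 sp2, C4 sp3, C5 sp, C6 sp, C7 sp3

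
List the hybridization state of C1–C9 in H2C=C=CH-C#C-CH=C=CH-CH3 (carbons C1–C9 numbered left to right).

C1 has 3 σ bonds, plus one π bond: steric number 3 → sp2.
C2 is sp: 2 σ bonds, plus two π bonds, 2 electron-density regions.
C3: 3 σ bonds, plus one π bond — 3 electron domains, sp2.
C4 is sp: 2 σ bonds, plus two π bonds, 2 electron-density regions.
C5 (2 σ bonds, plus two π bonds) has steric number 2: sp.
C6 (3 σ bonds, plus one π bond) has steric number 3: sp2.
C7: 2 σ bonds, plus two π bonds — 2 electron domains, sp.
C8: 3 σ bonds, plus one π bond — 3 electron domains, sp2.
C9 has 4 σ bonds: steric number 4 → sp3.

C1 sp2, C2 sp, C3 sp2, C4 sp, C5 sp, C6 sp2, C7 sp, C8 sp2, C9 sp3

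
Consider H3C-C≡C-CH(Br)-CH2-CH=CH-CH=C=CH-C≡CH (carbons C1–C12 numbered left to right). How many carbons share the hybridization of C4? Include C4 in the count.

C4 is sp3 (only σ bonds).
C1: sp3 ✓
C2: sp
C3: sp
C4: sp3 ✓
C5: sp3 ✓
C6: sp2
C7: sp2
C8: sp2
C9: sp
C10: sp2
C11: sp
C12: sp
3 carbons are sp3.

3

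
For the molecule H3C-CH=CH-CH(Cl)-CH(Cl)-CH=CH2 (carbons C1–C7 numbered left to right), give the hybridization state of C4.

sp3

C4 carries 4 σ bonds, giving a steric number of 4, so it is sp3.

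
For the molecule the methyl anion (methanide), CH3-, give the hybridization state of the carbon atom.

sp3

Three σ bonds + one lone pair = steric number 4 → sp3, pyramidal.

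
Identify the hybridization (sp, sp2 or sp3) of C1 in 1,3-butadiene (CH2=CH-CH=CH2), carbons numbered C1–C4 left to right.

sp2

C1 has 3 σ bonds, plus one π bond: steric number 3 → sp2.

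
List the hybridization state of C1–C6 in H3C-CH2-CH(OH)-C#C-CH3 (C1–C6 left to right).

C1 (4 σ bonds) has steric number 4: sp3.
C2: 4 σ bonds — 4 electron domains, sp3.
C3: 4 σ bonds — 4 electron domains, sp3.
C4: 2 σ bonds, plus two π bonds — 2 electron domains, sp.
C5 has 2 σ bonds, plus two π bonds: steric number 2 → sp.
C6 carries 4 σ bonds, giving a steric number of 4, so it is sp3.

C1 sp3, C2 sp3, C3 sp3, C4 sp, C5 sp, C6 sp3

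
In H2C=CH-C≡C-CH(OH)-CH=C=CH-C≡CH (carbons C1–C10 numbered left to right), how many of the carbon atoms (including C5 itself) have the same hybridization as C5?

1

C5 is sp3 (only σ bonds).
C1: sp2
C2: sp2
C3: sp
C4: sp
C5: sp3 ✓
C6: sp2
C7: sp
C8: sp2
C9: sp
C10: sp
1 carbon is sp3.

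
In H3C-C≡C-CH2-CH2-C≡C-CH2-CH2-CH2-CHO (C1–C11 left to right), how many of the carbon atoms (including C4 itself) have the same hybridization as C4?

6

C4 is sp3 (only σ bonds).
C1: sp3 ✓
C2: sp
C3: sp
C4: sp3 ✓
C5: sp3 ✓
C6: sp
C7: sp
C8: sp3 ✓
C9: sp3 ✓
C10: sp3 ✓
C11: sp2
6 carbons are sp3.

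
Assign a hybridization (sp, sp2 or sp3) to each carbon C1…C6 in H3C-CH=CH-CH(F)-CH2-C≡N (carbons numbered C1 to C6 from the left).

C1 sp3, C2 sp2, C3 sp2, C4 sp3, C5 sp3, C6 sp

C1: 4 σ bonds — 4 electron domains, sp3.
C2 has 3 σ bonds, plus one π bond: steric number 3 → sp2.
C3 (3 σ bonds, plus one π bond) has steric number 3: sp2.
C4 carries 4 σ bonds, giving a steric number of 4, so it is sp3.
C5 is sp3: 4 σ bonds, 4 electron-density regions.
C6 (2 σ bonds, plus two π bonds) has steric number 2: sp.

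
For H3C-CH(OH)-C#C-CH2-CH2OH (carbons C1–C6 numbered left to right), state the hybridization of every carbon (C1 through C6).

C1 — 4 σ bonds. Steric number 4, so sp3.
C2: 4 σ bonds; 4 regions of electron density → sp3.
C3 carries 2 σ bonds, plus two π bonds, giving a steric number of 2, so it is sp.
C4 is sp: 2 σ bonds, plus two π bonds, 2 electron-density regions.
C5: 4 σ bonds; 4 regions of electron density → sp3.
C6 (4 σ bonds) has steric number 4: sp3.

C1 sp3, C2 sp3, C3 sp, C4 sp, C5 sp3, C6 sp3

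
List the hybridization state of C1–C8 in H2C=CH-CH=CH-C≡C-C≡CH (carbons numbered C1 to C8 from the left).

C1 sp2, C2 sp2, C3 sp2, C4 sp2, C5 sp, C6 sp, C7 sp, C8 sp

C1 is sp2: 3 σ bonds, plus one π bond, 3 electron-density regions.
C2 carries 3 σ bonds, plus one π bond, giving a steric number of 3, so it is sp2.
C3 (3 σ bonds, plus one π bond) has steric number 3: sp2.
C4: 3 σ bonds, plus one π bond — 3 electron domains, sp2.
C5 (2 σ bonds, plus two π bonds) has steric number 2: sp.
C6 (2 σ bonds, plus two π bonds) has steric number 2: sp.
C7 (2 σ bonds, plus two π bonds) has steric number 2: sp.
C8 (2 σ bonds, plus two π bonds) has steric number 2: sp.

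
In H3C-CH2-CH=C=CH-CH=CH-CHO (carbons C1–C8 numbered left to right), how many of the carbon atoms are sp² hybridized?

C1: sp3
C2: sp3
C3: sp2 ✓
C4: sp
C5: sp2 ✓
C6: sp2 ✓
C7: sp2 ✓
C8: sp2 ✓
C3, C5, C6, C7, C8 → 5 sp2 carbons.

5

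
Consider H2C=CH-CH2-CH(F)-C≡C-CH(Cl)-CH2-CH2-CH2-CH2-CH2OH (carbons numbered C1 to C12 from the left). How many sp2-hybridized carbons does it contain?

C1: sp2 ✓
C2: sp2 ✓
C3: sp3
C4: sp3
C5: sp
C6: sp
C7: sp3
C8: sp3
C9: sp3
C10: sp3
C11: sp3
C12: sp3
C1, C2 → 2 sp2 carbons.

2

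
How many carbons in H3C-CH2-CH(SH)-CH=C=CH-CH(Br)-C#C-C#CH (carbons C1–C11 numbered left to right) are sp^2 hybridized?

C1: sp3
C2: sp3
C3: sp3
C4: sp2 ✓
C5: sp
C6: sp2 ✓
C7: sp3
C8: sp
C9: sp
C10: sp
C11: sp
C4, C6 → 2 sp2 carbons.

2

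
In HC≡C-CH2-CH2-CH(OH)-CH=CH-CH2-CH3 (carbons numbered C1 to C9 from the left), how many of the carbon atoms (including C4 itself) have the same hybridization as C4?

C4 is sp3 (only σ bonds).
C1: sp
C2: sp
C3: sp3 ✓
C4: sp3 ✓
C5: sp3 ✓
C6: sp2
C7: sp2
C8: sp3 ✓
C9: sp3 ✓
5 carbons are sp3.

5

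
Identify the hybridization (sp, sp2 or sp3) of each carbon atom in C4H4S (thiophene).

Each carbon atom carries 3 σ bonds, plus one π bond, giving a steric number of 3, so it is sp2.

sp2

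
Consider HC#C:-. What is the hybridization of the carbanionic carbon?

One σ bond + one lone pair = steric number 2 → sp.

sp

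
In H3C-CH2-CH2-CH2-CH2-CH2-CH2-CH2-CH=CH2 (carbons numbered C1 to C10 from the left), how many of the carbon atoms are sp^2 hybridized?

C1: sp3
C2: sp3
C3: sp3
C4: sp3
C5: sp3
C6: sp3
C7: sp3
C8: sp3
C9: sp2 ✓
C10: sp2 ✓
C9, C10 → 2 sp2 carbons.

2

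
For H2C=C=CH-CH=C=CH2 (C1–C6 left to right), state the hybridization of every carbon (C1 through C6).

C1: 3 σ bonds, plus one π bond — 3 electron domains, sp2.
C2 is sp: 2 σ bonds, plus two π bonds, 2 electron-density regions.
C3 has 3 σ bonds, plus one π bond: steric number 3 → sp2.
C4 — 3 σ bonds, plus one π bond. Steric number 3, so sp2.
C5: 2 σ bonds, plus two π bonds — 2 electron domains, sp.
C6 is sp2: 3 σ bonds, plus one π bond, 3 electron-density regions.

C1 sp2, C2 sp, C3 sp2, C4 sp2, C5 sp, C6 sp2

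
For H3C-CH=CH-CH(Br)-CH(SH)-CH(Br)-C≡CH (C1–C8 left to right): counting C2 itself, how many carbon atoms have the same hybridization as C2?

2

C2 is sp2 (one π bond).
C1: sp3
C2: sp2 ✓
C3: sp2 ✓
C4: sp3
C5: sp3
C6: sp3
C7: sp
C8: sp
2 carbons are sp2.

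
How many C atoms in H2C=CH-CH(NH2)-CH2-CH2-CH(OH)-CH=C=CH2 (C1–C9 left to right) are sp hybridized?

C1: sp2
C2: sp2
C3: sp3
C4: sp3
C5: sp3
C6: sp3
C7: sp2
C8: sp ✓
C9: sp2
C8 → 1 sp carbon.

1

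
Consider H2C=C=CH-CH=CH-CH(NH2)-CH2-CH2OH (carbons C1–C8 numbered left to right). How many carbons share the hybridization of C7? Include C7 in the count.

C7 is sp3 (only σ bonds).
C1: sp2
C2: sp
C3: sp2
C4: sp2
C5: sp2
C6: sp3 ✓
C7: sp3 ✓
C8: sp3 ✓
3 carbons are sp3.

3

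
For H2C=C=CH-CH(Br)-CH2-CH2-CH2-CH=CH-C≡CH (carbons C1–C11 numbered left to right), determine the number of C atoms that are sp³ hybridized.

4

C1: sp2
C2: sp
C3: sp2
C4: sp3 ✓
C5: sp3 ✓
C6: sp3 ✓
C7: sp3 ✓
C8: sp2
C9: sp2
C10: sp
C11: sp
C4, C5, C6, C7 → 4 sp3 carbons.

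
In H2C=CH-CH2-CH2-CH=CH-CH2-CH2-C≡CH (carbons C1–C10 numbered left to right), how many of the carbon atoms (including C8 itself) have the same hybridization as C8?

C8 is sp3 (only σ bonds).
C1: sp2
C2: sp2
C3: sp3 ✓
C4: sp3 ✓
C5: sp2
C6: sp2
C7: sp3 ✓
C8: sp3 ✓
C9: sp
C10: sp
4 carbons are sp3.

4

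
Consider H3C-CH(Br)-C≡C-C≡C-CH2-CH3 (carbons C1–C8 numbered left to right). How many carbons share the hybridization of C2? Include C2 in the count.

4

C2 is sp3 (only σ bonds).
C1: sp3 ✓
C2: sp3 ✓
C3: sp
C4: sp
C5: sp
C6: sp
C7: sp3 ✓
C8: sp3 ✓
4 carbons are sp3.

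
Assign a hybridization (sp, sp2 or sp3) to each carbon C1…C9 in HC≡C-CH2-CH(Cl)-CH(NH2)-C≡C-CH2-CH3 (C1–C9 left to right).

C1 sp, C2 sp, C3 sp3, C4 sp3, C5 sp3, C6 sp, C7 sp, C8 sp3, C9 sp3

C1: 2 σ bonds, plus two π bonds — 2 electron domains, sp.
C2: 2 σ bonds, plus two π bonds; 2 regions of electron density → sp.
C3 is sp3: 4 σ bonds, 4 electron-density regions.
C4 carries 4 σ bonds, giving a steric number of 4, so it is sp3.
C5 — 4 σ bonds. Steric number 4, so sp3.
C6 carries 2 σ bonds, plus two π bonds, giving a steric number of 2, so it is sp.
C7 carries 2 σ bonds, plus two π bonds, giving a steric number of 2, so it is sp.
C8 (4 σ bonds) has steric number 4: sp3.
C9 has 4 σ bonds: steric number 4 → sp3.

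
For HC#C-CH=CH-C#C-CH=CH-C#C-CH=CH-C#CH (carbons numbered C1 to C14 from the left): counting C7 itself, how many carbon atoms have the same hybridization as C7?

C7 is sp2 (one π bond).
C1: sp
C2: sp
C3: sp2 ✓
C4: sp2 ✓
C5: sp
C6: sp
C7: sp2 ✓
C8: sp2 ✓
C9: sp
C10: sp
C11: sp2 ✓
C12: sp2 ✓
C13: sp
C14: sp
6 carbons are sp2.

6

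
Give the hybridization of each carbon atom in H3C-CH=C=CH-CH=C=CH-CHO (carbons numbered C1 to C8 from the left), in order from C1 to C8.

C1 sp3, C2 sp2, C3 sp, C4 sp2, C5 sp2, C6 sp, C7 sp2, C8 sp2

C1: 4 σ bonds — 4 electron domains, sp3.
C2 is sp2: 3 σ bonds, plus one π bond, 3 electron-density regions.
C3 — 2 σ bonds, plus two π bonds. Steric number 2, so sp.
C4 — 3 σ bonds, plus one π bond. Steric number 3, so sp2.
C5 has 3 σ bonds, plus one π bond: steric number 3 → sp2.
C6 has 2 σ bonds, plus two π bonds: steric number 2 → sp.
C7 carries 3 σ bonds, plus one π bond, giving a steric number of 3, so it is sp2.
C8 carries 3 σ bonds, plus one π bond, giving a steric number of 3, so it is sp2.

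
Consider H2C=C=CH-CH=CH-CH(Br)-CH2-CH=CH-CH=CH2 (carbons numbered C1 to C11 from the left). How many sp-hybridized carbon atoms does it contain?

C1: sp2
C2: sp ✓
C3: sp2
C4: sp2
C5: sp2
C6: sp3
C7: sp3
C8: sp2
C9: sp2
C10: sp2
C11: sp2
C2 → 1 sp carbon.

1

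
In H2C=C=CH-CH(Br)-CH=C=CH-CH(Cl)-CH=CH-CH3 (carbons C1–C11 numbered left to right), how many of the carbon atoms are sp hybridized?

C1: sp2
C2: sp ✓
C3: sp2
C4: sp3
C5: sp2
C6: sp ✓
C7: sp2
C8: sp3
C9: sp2
C10: sp2
C11: sp3
C2, C6 → 2 sp carbons.

2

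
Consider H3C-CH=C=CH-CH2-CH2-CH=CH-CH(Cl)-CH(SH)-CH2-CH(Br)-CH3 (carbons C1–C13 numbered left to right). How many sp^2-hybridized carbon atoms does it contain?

C1: sp3
C2: sp2 ✓
C3: sp
C4: sp2 ✓
C5: sp3
C6: sp3
C7: sp2 ✓
C8: sp2 ✓
C9: sp3
C10: sp3
C11: sp3
C12: sp3
C13: sp3
C2, C4, C7, C8 → 4 sp2 carbons.

4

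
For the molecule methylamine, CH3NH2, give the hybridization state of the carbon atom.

sp^3

The carbon atom carries 4 σ bonds, giving a steric number of 4, so it is sp3.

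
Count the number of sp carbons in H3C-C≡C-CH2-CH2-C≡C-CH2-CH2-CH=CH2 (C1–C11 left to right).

4

C1: sp3
C2: sp ✓
C3: sp ✓
C4: sp3
C5: sp3
C6: sp ✓
C7: sp ✓
C8: sp3
C9: sp3
C10: sp2
C11: sp2
C2, C3, C6, C7 → 4 sp carbons.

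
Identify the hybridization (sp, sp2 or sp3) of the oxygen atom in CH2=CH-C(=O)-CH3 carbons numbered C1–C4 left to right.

sp2

The oxygen atom (1 σ bond and 2 lone pairs, plus one π bond) has steric number 3: sp2.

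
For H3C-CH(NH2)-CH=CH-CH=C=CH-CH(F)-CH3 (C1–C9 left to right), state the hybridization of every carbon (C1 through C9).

C1 sp3, C2 sp3, C3 sp2, C4 sp2, C5 sp2, C6 sp, C7 sp2, C8 sp3, C9 sp3

C1: 4 σ bonds; 4 regions of electron density → sp3.
C2 has 4 σ bonds: steric number 4 → sp3.
C3 has 3 σ bonds, plus one π bond: steric number 3 → sp2.
C4 has 3 σ bonds, plus one π bond: steric number 3 → sp2.
C5 has 3 σ bonds, plus one π bond: steric number 3 → sp2.
C6 carries 2 σ bonds, plus two π bonds, giving a steric number of 2, so it is sp.
C7 has 3 σ bonds, plus one π bond: steric number 3 → sp2.
C8 has 4 σ bonds: steric number 4 → sp3.
C9 is sp3: 4 σ bonds, 4 electron-density regions.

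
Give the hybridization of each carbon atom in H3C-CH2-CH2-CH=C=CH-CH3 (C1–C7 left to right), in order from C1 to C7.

C1 sp3, C2 sp3, C3 sp3, C4 sp2, C5 sp, C6 sp2, C7 sp3

C1 carries 4 σ bonds, giving a steric number of 4, so it is sp3.
C2 has 4 σ bonds: steric number 4 → sp3.
C3 (4 σ bonds) has steric number 4: sp3.
C4 — 3 σ bonds, plus one π bond. Steric number 3, so sp2.
C5 carries 2 σ bonds, plus two π bonds, giving a steric number of 2, so it is sp.
C6: 3 σ bonds, plus one π bond — 3 electron domains, sp2.
C7 is sp3: 4 σ bonds, 4 electron-density regions.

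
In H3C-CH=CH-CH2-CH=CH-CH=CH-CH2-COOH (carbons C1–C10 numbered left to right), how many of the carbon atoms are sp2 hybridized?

7

C1: sp3
C2: sp2 ✓
C3: sp2 ✓
C4: sp3
C5: sp2 ✓
C6: sp2 ✓
C7: sp2 ✓
C8: sp2 ✓
C9: sp3
C10: sp2 ✓
C2, C3, C5, C6, C7, C8, C10 → 7 sp2 carbons.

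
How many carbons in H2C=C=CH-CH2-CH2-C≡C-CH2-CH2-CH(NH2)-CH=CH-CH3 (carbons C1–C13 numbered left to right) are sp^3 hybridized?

C1: sp2
C2: sp
C3: sp2
C4: sp3 ✓
C5: sp3 ✓
C6: sp
C7: sp
C8: sp3 ✓
C9: sp3 ✓
C10: sp3 ✓
C11: sp2
C12: sp2
C13: sp3 ✓
C4, C5, C8, C9, C10, C13 → 6 sp3 carbons.

6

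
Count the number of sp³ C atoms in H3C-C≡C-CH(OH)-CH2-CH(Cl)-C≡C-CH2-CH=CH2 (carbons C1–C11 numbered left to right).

C1: sp3 ✓
C2: sp
C3: sp
C4: sp3 ✓
C5: sp3 ✓
C6: sp3 ✓
C7: sp
C8: sp
C9: sp3 ✓
C10: sp2
C11: sp2
C1, C4, C5, C6, C9 → 5 sp3 carbons.

5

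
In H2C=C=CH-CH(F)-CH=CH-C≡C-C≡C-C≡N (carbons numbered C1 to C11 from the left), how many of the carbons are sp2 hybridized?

4

C1: sp2 ✓
C2: sp
C3: sp2 ✓
C4: sp3
C5: sp2 ✓
C6: sp2 ✓
C7: sp
C8: sp
C9: sp
C10: sp
C11: sp
C1, C3, C5, C6 → 4 sp2 carbons.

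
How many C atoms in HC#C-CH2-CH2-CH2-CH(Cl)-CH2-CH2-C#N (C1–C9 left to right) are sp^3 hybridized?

6

C1: sp
C2: sp
C3: sp3 ✓
C4: sp3 ✓
C5: sp3 ✓
C6: sp3 ✓
C7: sp3 ✓
C8: sp3 ✓
C9: sp
C3, C4, C5, C6, C7, C8 → 6 sp3 carbons.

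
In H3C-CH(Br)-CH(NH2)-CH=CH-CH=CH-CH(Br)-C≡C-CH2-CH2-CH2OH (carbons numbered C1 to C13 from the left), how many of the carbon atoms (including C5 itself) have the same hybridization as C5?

4

C5 is sp2 (one π bond).
C1: sp3
C2: sp3
C3: sp3
C4: sp2 ✓
C5: sp2 ✓
C6: sp2 ✓
C7: sp2 ✓
C8: sp3
C9: sp
C10: sp
C11: sp3
C12: sp3
C13: sp3
4 carbons are sp2.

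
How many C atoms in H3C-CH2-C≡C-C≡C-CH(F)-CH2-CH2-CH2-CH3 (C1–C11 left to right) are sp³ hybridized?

C1: sp3 ✓
C2: sp3 ✓
C3: sp
C4: sp
C5: sp
C6: sp
C7: sp3 ✓
C8: sp3 ✓
C9: sp3 ✓
C10: sp3 ✓
C11: sp3 ✓
C1, C2, C7, C8, C9, C10, C11 → 7 sp3 carbons.

7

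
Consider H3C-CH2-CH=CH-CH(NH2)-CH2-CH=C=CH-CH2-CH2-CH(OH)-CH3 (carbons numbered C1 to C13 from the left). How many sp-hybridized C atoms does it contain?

1

C1: sp3
C2: sp3
C3: sp2
C4: sp2
C5: sp3
C6: sp3
C7: sp2
C8: sp ✓
C9: sp2
C10: sp3
C11: sp3
C12: sp3
C13: sp3
C8 → 1 sp carbon.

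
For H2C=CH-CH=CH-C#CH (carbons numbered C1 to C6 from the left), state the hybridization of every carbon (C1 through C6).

C1: 3 σ bonds, plus one π bond; 3 regions of electron density → sp2.
C2 — 3 σ bonds, plus one π bond. Steric number 3, so sp2.
C3 (3 σ bonds, plus one π bond) has steric number 3: sp2.
C4 is sp2: 3 σ bonds, plus one π bond, 3 electron-density regions.
C5 (2 σ bonds, plus two π bonds) has steric number 2: sp.
C6 — 2 σ bonds, plus two π bonds. Steric number 2, so sp.

C1 sp2, C2 sp2, C3 sp2, C4 sp2, C5 sp, C6 sp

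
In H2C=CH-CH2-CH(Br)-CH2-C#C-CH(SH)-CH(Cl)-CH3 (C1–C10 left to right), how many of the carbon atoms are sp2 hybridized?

C1: sp2 ✓
C2: sp2 ✓
C3: sp3
C4: sp3
C5: sp3
C6: sp
C7: sp
C8: sp3
C9: sp3
C10: sp3
C1, C2 → 2 sp2 carbons.

2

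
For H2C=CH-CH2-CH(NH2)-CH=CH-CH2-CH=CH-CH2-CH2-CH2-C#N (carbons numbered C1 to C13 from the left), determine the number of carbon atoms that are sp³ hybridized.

6

C1: sp2
C2: sp2
C3: sp3 ✓
C4: sp3 ✓
C5: sp2
C6: sp2
C7: sp3 ✓
C8: sp2
C9: sp2
C10: sp3 ✓
C11: sp3 ✓
C12: sp3 ✓
C13: sp
C3, C4, C7, C10, C11, C12 → 6 sp3 carbons.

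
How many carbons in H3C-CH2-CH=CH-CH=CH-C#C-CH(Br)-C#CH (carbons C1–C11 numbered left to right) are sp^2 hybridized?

4

C1: sp3
C2: sp3
C3: sp2 ✓
C4: sp2 ✓
C5: sp2 ✓
C6: sp2 ✓
C7: sp
C8: sp
C9: sp3
C10: sp
C11: sp
C3, C4, C5, C6 → 4 sp2 carbons.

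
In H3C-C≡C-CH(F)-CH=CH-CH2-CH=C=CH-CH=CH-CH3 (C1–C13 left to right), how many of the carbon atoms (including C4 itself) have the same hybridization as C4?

4

C4 is sp3 (only σ bonds).
C1: sp3 ✓
C2: sp
C3: sp
C4: sp3 ✓
C5: sp2
C6: sp2
C7: sp3 ✓
C8: sp2
C9: sp
C10: sp2
C11: sp2
C12: sp2
C13: sp3 ✓
4 carbons are sp3.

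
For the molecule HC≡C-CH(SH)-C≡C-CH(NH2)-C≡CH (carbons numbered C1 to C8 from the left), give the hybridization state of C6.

C6: 4 σ bonds — 4 electron domains, sp3.

sp^3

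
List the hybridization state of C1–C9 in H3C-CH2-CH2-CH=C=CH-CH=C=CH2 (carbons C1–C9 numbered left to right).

C1 — 4 σ bonds. Steric number 4, so sp3.
C2 (4 σ bonds) has steric number 4: sp3.
C3 carries 4 σ bonds, giving a steric number of 4, so it is sp3.
C4 carries 3 σ bonds, plus one π bond, giving a steric number of 3, so it is sp2.
C5 carries 2 σ bonds, plus two π bonds, giving a steric number of 2, so it is sp.
C6 (3 σ bonds, plus one π bond) has steric number 3: sp2.
C7 — 3 σ bonds, plus one π bond. Steric number 3, so sp2.
C8 carries 2 σ bonds, plus two π bonds, giving a steric number of 2, so it is sp.
C9: 3 σ bonds, plus one π bond — 3 electron domains, sp2.

C1 sp3, C2 sp3, C3 sp3, C4 sp2, C5 sp, C6 sp2, C7 sp2, C8 sp, C9 sp2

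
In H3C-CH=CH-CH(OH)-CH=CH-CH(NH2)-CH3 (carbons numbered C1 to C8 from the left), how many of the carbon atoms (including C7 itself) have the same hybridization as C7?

4

C7 is sp3 (only σ bonds).
C1: sp3 ✓
C2: sp2
C3: sp2
C4: sp3 ✓
C5: sp2
C6: sp2
C7: sp3 ✓
C8: sp3 ✓
4 carbons are sp3.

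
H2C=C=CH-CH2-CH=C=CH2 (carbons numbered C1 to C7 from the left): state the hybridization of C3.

C3 is sp2: 3 σ bonds, plus one π bond, 3 electron-density regions.

sp²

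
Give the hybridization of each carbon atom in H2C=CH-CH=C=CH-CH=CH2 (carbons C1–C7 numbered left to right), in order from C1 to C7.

C1 sp2, C2 sp2, C3 sp2, C4 sp, C5 sp2, C6 sp2, C7 sp2

C1: 3 σ bonds, plus one π bond; 3 regions of electron density → sp2.
C2 (3 σ bonds, plus one π bond) has steric number 3: sp2.
C3 carries 3 σ bonds, plus one π bond, giving a steric number of 3, so it is sp2.
C4 (2 σ bonds, plus two π bonds) has steric number 2: sp.
C5 — 3 σ bonds, plus one π bond. Steric number 3, so sp2.
C6 — 3 σ bonds, plus one π bond. Steric number 3, so sp2.
C7 has 3 σ bonds, plus one π bond: steric number 3 → sp2.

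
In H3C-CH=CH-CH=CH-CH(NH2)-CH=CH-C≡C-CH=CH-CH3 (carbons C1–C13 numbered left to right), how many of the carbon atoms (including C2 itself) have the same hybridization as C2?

8

C2 is sp2 (one π bond).
C1: sp3
C2: sp2 ✓
C3: sp2 ✓
C4: sp2 ✓
C5: sp2 ✓
C6: sp3
C7: sp2 ✓
C8: sp2 ✓
C9: sp
C10: sp
C11: sp2 ✓
C12: sp2 ✓
C13: sp3
8 carbons are sp2.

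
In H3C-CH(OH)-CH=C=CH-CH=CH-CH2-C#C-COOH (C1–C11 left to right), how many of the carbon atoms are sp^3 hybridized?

C1: sp3 ✓
C2: sp3 ✓
C3: sp2
C4: sp
C5: sp2
C6: sp2
C7: sp2
C8: sp3 ✓
C9: sp
C10: sp
C11: sp2
C1, C2, C8 → 3 sp3 carbons.

3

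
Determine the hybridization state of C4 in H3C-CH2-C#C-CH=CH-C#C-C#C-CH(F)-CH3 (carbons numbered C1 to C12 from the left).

C4 is sp: 2 σ bonds, plus two π bonds, 2 electron-density regions.

sp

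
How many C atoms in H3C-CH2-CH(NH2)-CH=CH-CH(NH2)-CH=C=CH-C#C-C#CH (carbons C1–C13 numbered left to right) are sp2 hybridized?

4

C1: sp3
C2: sp3
C3: sp3
C4: sp2 ✓
C5: sp2 ✓
C6: sp3
C7: sp2 ✓
C8: sp
C9: sp2 ✓
C10: sp
C11: sp
C12: sp
C13: sp
C4, C5, C7, C9 → 4 sp2 carbons.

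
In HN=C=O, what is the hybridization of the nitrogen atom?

sp^2

The nitrogen atom — 2 σ bonds and 1 lone pair, plus one π bond. Steric number 3, so sp2.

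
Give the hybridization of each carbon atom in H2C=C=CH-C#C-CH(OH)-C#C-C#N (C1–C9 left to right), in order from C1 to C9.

C1 has 3 σ bonds, plus one π bond: steric number 3 → sp2.
C2 — 2 σ bonds, plus two π bonds. Steric number 2, so sp.
C3: 3 σ bonds, plus one π bond — 3 electron domains, sp2.
C4 carries 2 σ bonds, plus two π bonds, giving a steric number of 2, so it is sp.
C5 is sp: 2 σ bonds, plus two π bonds, 2 electron-density regions.
C6 is sp3: 4 σ bonds, 4 electron-density regions.
C7 (2 σ bonds, plus two π bonds) has steric number 2: sp.
C8 carries 2 σ bonds, plus two π bonds, giving a steric number of 2, so it is sp.
C9 has 2 σ bonds, plus two π bonds: steric number 2 → sp.

C1 sp2, C2 sp, C3 sp2, C4 sp, C5 sp, C6 sp3, C7 sp, C8 sp, C9 sp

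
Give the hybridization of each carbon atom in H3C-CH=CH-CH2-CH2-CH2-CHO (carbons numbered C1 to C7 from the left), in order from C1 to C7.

C1 sp3, C2 sp2, C3 sp2, C4 sp3, C5 sp3, C6 sp3, C7 sp2

C1 is sp3: 4 σ bonds, 4 electron-density regions.
C2 is sp2: 3 σ bonds, plus one π bond, 3 electron-density regions.
C3 — 3 σ bonds, plus one π bond. Steric number 3, so sp2.
C4: 4 σ bonds; 4 regions of electron density → sp3.
C5 is sp3: 4 σ bonds, 4 electron-density regions.
C6 — 4 σ bonds. Steric number 4, so sp3.
C7 — 3 σ bonds, plus one π bond. Steric number 3, so sp2.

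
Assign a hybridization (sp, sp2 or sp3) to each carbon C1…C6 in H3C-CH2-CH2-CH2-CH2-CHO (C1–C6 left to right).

C1 sp3, C2 sp3, C3 sp3, C4 sp3, C5 sp3, C6 sp2

C1 (4 σ bonds) has steric number 4: sp3.
C2: 4 σ bonds; 4 regions of electron density → sp3.
C3: 4 σ bonds — 4 electron domains, sp3.
C4: 4 σ bonds — 4 electron domains, sp3.
C5 carries 4 σ bonds, giving a steric number of 4, so it is sp3.
C6: 3 σ bonds, plus one π bond; 3 regions of electron density → sp2.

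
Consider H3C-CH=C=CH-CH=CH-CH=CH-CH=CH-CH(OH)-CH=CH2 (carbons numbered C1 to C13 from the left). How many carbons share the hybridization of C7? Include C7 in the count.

10

C7 is sp2 (one π bond).
C1: sp3
C2: sp2 ✓
C3: sp
C4: sp2 ✓
C5: sp2 ✓
C6: sp2 ✓
C7: sp2 ✓
C8: sp2 ✓
C9: sp2 ✓
C10: sp2 ✓
C11: sp3
C12: sp2 ✓
C13: sp2 ✓
10 carbons are sp2.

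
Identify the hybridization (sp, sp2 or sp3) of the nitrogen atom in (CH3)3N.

The nitrogen atom is sp3: 3 σ bonds and 1 lone pair, 4 electron-density regions.

sp^3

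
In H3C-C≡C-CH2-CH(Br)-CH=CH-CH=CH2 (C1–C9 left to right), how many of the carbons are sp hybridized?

2

C1: sp3
C2: sp ✓
C3: sp ✓
C4: sp3
C5: sp3
C6: sp2
C7: sp2
C8: sp2
C9: sp2
C2, C3 → 2 sp carbons.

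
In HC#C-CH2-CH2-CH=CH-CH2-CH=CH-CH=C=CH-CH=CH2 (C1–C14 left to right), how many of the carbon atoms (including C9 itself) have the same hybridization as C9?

8

C9 is sp2 (one π bond).
C1: sp
C2: sp
C3: sp3
C4: sp3
C5: sp2 ✓
C6: sp2 ✓
C7: sp3
C8: sp2 ✓
C9: sp2 ✓
C10: sp2 ✓
C11: sp
C12: sp2 ✓
C13: sp2 ✓
C14: sp2 ✓
8 carbons are sp2.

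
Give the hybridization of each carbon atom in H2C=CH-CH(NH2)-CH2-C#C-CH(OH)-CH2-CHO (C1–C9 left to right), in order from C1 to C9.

C1 sp2, C2 sp2, C3 sp3, C4 sp3, C5 sp, C6 sp, C7 sp3, C8 sp3, C9 sp2

C1: 3 σ bonds, plus one π bond — 3 electron domains, sp2.
C2 carries 3 σ bonds, plus one π bond, giving a steric number of 3, so it is sp2.
C3 — 4 σ bonds. Steric number 4, so sp3.
C4 carries 4 σ bonds, giving a steric number of 4, so it is sp3.
C5 carries 2 σ bonds, plus two π bonds, giving a steric number of 2, so it is sp.
C6 carries 2 σ bonds, plus two π bonds, giving a steric number of 2, so it is sp.
C7: 4 σ bonds — 4 electron domains, sp3.
C8 — 4 σ bonds. Steric number 4, so sp3.
C9 has 3 σ bonds, plus one π bond: steric number 3 → sp2.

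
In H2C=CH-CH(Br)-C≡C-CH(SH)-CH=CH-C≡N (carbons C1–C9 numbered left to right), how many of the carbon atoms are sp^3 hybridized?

2

C1: sp2
C2: sp2
C3: sp3 ✓
C4: sp
C5: sp
C6: sp3 ✓
C7: sp2
C8: sp2
C9: sp
C3, C6 → 2 sp3 carbons.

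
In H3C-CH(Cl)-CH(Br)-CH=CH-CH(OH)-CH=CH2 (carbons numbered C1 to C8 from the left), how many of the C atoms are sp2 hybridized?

4

C1: sp3
C2: sp3
C3: sp3
C4: sp2 ✓
C5: sp2 ✓
C6: sp3
C7: sp2 ✓
C8: sp2 ✓
C4, C5, C7, C8 → 4 sp2 carbons.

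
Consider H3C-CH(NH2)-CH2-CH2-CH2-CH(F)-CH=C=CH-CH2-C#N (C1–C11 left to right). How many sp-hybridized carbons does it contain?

C1: sp3
C2: sp3
C3: sp3
C4: sp3
C5: sp3
C6: sp3
C7: sp2
C8: sp ✓
C9: sp2
C10: sp3
C11: sp ✓
C8, C11 → 2 sp carbons.

2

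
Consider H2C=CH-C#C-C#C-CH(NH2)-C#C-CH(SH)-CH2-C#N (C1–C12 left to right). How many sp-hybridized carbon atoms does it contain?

7

C1: sp2
C2: sp2
C3: sp ✓
C4: sp ✓
C5: sp ✓
C6: sp ✓
C7: sp3
C8: sp ✓
C9: sp ✓
C10: sp3
C11: sp3
C12: sp ✓
C3, C4, C5, C6, C8, C9, C12 → 7 sp carbons.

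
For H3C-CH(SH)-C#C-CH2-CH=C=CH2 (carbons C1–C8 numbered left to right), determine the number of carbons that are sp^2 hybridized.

C1: sp3
C2: sp3
C3: sp
C4: sp
C5: sp3
C6: sp2 ✓
C7: sp
C8: sp2 ✓
C6, C8 → 2 sp2 carbons.

2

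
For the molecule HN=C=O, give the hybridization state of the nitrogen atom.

sp²

The nitrogen atom carries 2 σ bonds and 1 lone pair, plus one π bond, giving a steric number of 3, so it is sp2.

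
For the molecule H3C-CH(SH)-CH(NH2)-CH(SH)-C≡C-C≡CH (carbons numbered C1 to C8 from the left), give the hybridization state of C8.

sp

C8 — 2 σ bonds, plus two π bonds. Steric number 2, so sp.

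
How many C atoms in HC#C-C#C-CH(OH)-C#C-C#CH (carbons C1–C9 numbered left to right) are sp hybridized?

C1: sp ✓
C2: sp ✓
C3: sp ✓
C4: sp ✓
C5: sp3
C6: sp ✓
C7: sp ✓
C8: sp ✓
C9: sp ✓
C1, C2, C3, C4, C6, C7, C8, C9 → 8 sp carbons.

8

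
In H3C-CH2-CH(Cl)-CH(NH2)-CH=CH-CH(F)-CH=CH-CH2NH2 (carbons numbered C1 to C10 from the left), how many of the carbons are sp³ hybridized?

C1: sp3 ✓
C2: sp3 ✓
C3: sp3 ✓
C4: sp3 ✓
C5: sp2
C6: sp2
C7: sp3 ✓
C8: sp2
C9: sp2
C10: sp3 ✓
C1, C2, C3, C4, C7, C10 → 6 sp3 carbons.

6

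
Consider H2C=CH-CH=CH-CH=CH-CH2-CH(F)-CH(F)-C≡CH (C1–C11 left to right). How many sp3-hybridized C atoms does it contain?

C1: sp2
C2: sp2
C3: sp2
C4: sp2
C5: sp2
C6: sp2
C7: sp3 ✓
C8: sp3 ✓
C9: sp3 ✓
C10: sp
C11: sp
C7, C8, C9 → 3 sp3 carbons.

3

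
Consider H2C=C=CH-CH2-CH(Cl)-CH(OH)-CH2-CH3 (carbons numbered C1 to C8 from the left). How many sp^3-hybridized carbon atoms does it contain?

5

C1: sp2
C2: sp
C3: sp2
C4: sp3 ✓
C5: sp3 ✓
C6: sp3 ✓
C7: sp3 ✓
C8: sp3 ✓
C4, C5, C6, C7, C8 → 5 sp3 carbons.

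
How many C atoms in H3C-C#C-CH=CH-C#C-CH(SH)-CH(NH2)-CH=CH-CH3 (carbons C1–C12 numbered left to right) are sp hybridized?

C1: sp3
C2: sp ✓
C3: sp ✓
C4: sp2
C5: sp2
C6: sp ✓
C7: sp ✓
C8: sp3
C9: sp3
C10: sp2
C11: sp2
C12: sp3
C2, C3, C6, C7 → 4 sp carbons.

4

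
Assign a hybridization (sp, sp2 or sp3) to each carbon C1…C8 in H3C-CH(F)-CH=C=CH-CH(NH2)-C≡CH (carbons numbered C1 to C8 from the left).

C1 sp3, C2 sp3, C3 sp2, C4 sp, C5 sp2, C6 sp3, C7 sp, C8 sp

C1 is sp3: 4 σ bonds, 4 electron-density regions.
C2 is sp3: 4 σ bonds, 4 electron-density regions.
C3 (3 σ bonds, plus one π bond) has steric number 3: sp2.
C4 carries 2 σ bonds, plus two π bonds, giving a steric number of 2, so it is sp.
C5 has 3 σ bonds, plus one π bond: steric number 3 → sp2.
C6 (4 σ bonds) has steric number 4: sp3.
C7: 2 σ bonds, plus two π bonds; 2 regions of electron density → sp.
C8 — 2 σ bonds, plus two π bonds. Steric number 2, so sp.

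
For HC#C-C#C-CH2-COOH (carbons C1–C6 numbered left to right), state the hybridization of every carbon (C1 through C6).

C1 (2 σ bonds, plus two π bonds) has steric number 2: sp.
C2 (2 σ bonds, plus two π bonds) has steric number 2: sp.
C3: 2 σ bonds, plus two π bonds; 2 regions of electron density → sp.
C4: 2 σ bonds, plus two π bonds — 2 electron domains, sp.
C5 carries 4 σ bonds, giving a steric number of 4, so it is sp3.
C6 — 3 σ bonds, plus one π bond. Steric number 3, so sp2.

C1 sp, C2 sp, C3 sp, C4 sp, C5 sp3, C6 sp2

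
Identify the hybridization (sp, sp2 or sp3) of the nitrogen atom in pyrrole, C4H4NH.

N has three σ bonds; its lone pair occupies the p orbital and is part of the aromatic π system, so N is sp2 (not the sp3 a naive steric count of 4 would give).

sp2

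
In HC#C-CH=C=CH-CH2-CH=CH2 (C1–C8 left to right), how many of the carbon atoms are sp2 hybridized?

4

C1: sp
C2: sp
C3: sp2 ✓
C4: sp
C5: sp2 ✓
C6: sp3
C7: sp2 ✓
C8: sp2 ✓
C3, C5, C7, C8 → 4 sp2 carbons.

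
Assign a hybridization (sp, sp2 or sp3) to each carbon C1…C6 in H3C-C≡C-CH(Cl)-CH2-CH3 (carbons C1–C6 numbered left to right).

C1 (4 σ bonds) has steric number 4: sp3.
C2 carries 2 σ bonds, plus two π bonds, giving a steric number of 2, so it is sp.
C3 — 2 σ bonds, plus two π bonds. Steric number 2, so sp.
C4 carries 4 σ bonds, giving a steric number of 4, so it is sp3.
C5: 4 σ bonds; 4 regions of electron density → sp3.
C6: 4 σ bonds; 4 regions of electron density → sp3.

C1 sp3, C2 sp, C3 sp, C4 sp3, C5 sp3, C6 sp3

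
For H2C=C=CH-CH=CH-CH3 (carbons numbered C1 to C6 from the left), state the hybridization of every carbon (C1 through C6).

C1 — 3 σ bonds, plus one π bond. Steric number 3, so sp2.
C2 carries 2 σ bonds, plus two π bonds, giving a steric number of 2, so it is sp.
C3: 3 σ bonds, plus one π bond; 3 regions of electron density → sp2.
C4 has 3 σ bonds, plus one π bond: steric number 3 → sp2.
C5 — 3 σ bonds, plus one π bond. Steric number 3, so sp2.
C6 has 4 σ bonds: steric number 4 → sp3.

C1 sp2, C2 sp, C3 sp2, C4 sp2, C5 sp2, C6 sp3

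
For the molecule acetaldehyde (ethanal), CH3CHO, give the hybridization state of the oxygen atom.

sp2

The oxygen atom (1 σ bond and 2 lone pairs, plus one π bond) has steric number 3: sp2.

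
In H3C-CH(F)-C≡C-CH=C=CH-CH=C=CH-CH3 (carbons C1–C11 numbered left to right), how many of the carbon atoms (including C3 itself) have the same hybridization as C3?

C3 is sp (two π bonds).
C1: sp3
C2: sp3
C3: sp ✓
C4: sp ✓
C5: sp2
C6: sp ✓
C7: sp2
C8: sp2
C9: sp ✓
C10: sp2
C11: sp3
4 carbons are sp.

4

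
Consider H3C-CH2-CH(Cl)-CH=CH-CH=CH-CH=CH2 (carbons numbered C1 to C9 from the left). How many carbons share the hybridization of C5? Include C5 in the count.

C5 is sp2 (one π bond).
C1: sp3
C2: sp3
C3: sp3
C4: sp2 ✓
C5: sp2 ✓
C6: sp2 ✓
C7: sp2 ✓
C8: sp2 ✓
C9: sp2 ✓
6 carbons are sp2.

6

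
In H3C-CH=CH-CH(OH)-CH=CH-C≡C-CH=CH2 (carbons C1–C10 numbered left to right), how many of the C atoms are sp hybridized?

C1: sp3
C2: sp2
C3: sp2
C4: sp3
C5: sp2
C6: sp2
C7: sp ✓
C8: sp ✓
C9: sp2
C10: sp2
C7, C8 → 2 sp carbons.

2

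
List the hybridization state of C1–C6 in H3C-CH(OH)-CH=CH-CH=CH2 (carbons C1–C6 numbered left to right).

C1 sp3, C2 sp3, C3 sp2, C4 sp2, C5 sp2, C6 sp2

C1 carries 4 σ bonds, giving a steric number of 4, so it is sp3.
C2: 4 σ bonds — 4 electron domains, sp3.
C3 (3 σ bonds, plus one π bond) has steric number 3: sp2.
C4 — 3 σ bonds, plus one π bond. Steric number 3, so sp2.
C5 carries 3 σ bonds, plus one π bond, giving a steric number of 3, so it is sp2.
C6 — 3 σ bonds, plus one π bond. Steric number 3, so sp2.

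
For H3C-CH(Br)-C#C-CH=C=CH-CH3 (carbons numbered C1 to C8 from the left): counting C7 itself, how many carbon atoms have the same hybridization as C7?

2

C7 is sp2 (one π bond).
C1: sp3
C2: sp3
C3: sp
C4: sp
C5: sp2 ✓
C6: sp
C7: sp2 ✓
C8: sp3
2 carbons are sp2.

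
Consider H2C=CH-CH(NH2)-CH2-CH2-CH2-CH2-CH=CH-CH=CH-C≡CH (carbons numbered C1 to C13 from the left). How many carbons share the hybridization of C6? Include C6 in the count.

5

C6 is sp3 (only σ bonds).
C1: sp2
C2: sp2
C3: sp3 ✓
C4: sp3 ✓
C5: sp3 ✓
C6: sp3 ✓
C7: sp3 ✓
C8: sp2
C9: sp2
C10: sp2
C11: sp2
C12: sp
C13: sp
5 carbons are sp3.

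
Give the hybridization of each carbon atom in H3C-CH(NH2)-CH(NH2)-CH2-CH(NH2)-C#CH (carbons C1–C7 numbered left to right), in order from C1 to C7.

C1 — 4 σ bonds. Steric number 4, so sp3.
C2: 4 σ bonds; 4 regions of electron density → sp3.
C3: 4 σ bonds — 4 electron domains, sp3.
C4 is sp3: 4 σ bonds, 4 electron-density regions.
C5 is sp3: 4 σ bonds, 4 electron-density regions.
C6 carries 2 σ bonds, plus two π bonds, giving a steric number of 2, so it is sp.
C7 carries 2 σ bonds, plus two π bonds, giving a steric number of 2, so it is sp.

C1 sp3, C2 sp3, C3 sp3, C4 sp3, C5 sp3, C6 sp, C7 sp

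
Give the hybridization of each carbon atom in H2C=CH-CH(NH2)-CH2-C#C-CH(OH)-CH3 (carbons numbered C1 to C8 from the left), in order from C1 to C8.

C1 (3 σ bonds, plus one π bond) has steric number 3: sp2.
C2 has 3 σ bonds, plus one π bond: steric number 3 → sp2.
C3 — 4 σ bonds. Steric number 4, so sp3.
C4 carries 4 σ bonds, giving a steric number of 4, so it is sp3.
C5: 2 σ bonds, plus two π bonds; 2 regions of electron density → sp.
C6 is sp: 2 σ bonds, plus two π bonds, 2 electron-density regions.
C7 is sp3: 4 σ bonds, 4 electron-density regions.
C8 has 4 σ bonds: steric number 4 → sp3.

C1 sp2, C2 sp2, C3 sp3, C4 sp3, C5 sp, C6 sp, C7 sp3, C8 sp3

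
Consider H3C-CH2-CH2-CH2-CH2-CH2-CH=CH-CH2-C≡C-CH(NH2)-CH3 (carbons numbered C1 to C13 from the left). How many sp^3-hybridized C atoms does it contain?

9

C1: sp3 ✓
C2: sp3 ✓
C3: sp3 ✓
C4: sp3 ✓
C5: sp3 ✓
C6: sp3 ✓
C7: sp2
C8: sp2
C9: sp3 ✓
C10: sp
C11: sp
C12: sp3 ✓
C13: sp3 ✓
C1, C2, C3, C4, C5, C6, C9, C12, C13 → 9 sp3 carbons.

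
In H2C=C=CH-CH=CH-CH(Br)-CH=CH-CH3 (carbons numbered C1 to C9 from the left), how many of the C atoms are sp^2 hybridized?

C1: sp2 ✓
C2: sp
C3: sp2 ✓
C4: sp2 ✓
C5: sp2 ✓
C6: sp3
C7: sp2 ✓
C8: sp2 ✓
C9: sp3
C1, C3, C4, C5, C7, C8 → 6 sp2 carbons.

6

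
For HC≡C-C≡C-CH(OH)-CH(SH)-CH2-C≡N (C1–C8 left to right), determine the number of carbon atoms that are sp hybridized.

C1: sp ✓
C2: sp ✓
C3: sp ✓
C4: sp ✓
C5: sp3
C6: sp3
C7: sp3
C8: sp ✓
C1, C2, C3, C4, C8 → 5 sp carbons.

5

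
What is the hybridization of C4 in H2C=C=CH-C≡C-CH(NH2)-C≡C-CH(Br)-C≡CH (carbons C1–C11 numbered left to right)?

C4 carries 2 σ bonds, plus two π bonds, giving a steric number of 2, so it is sp.

sp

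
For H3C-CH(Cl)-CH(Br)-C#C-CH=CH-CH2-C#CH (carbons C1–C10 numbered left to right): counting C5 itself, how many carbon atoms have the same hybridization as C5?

4

C5 is sp (two π bonds).
C1: sp3
C2: sp3
C3: sp3
C4: sp ✓
C5: sp ✓
C6: sp2
C7: sp2
C8: sp3
C9: sp ✓
C10: sp ✓
4 carbons are sp.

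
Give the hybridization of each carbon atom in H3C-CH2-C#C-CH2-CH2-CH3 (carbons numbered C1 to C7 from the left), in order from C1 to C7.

C1 (4 σ bonds) has steric number 4: sp3.
C2 has 4 σ bonds: steric number 4 → sp3.
C3 (2 σ bonds, plus two π bonds) has steric number 2: sp.
C4 carries 2 σ bonds, plus two π bonds, giving a steric number of 2, so it is sp.
C5 (4 σ bonds) has steric number 4: sp3.
C6 carries 4 σ bonds, giving a steric number of 4, so it is sp3.
C7 — 4 σ bonds. Steric number 4, so sp3.

C1 sp3, C2 sp3, C3 sp, C4 sp, C5 sp3, C6 sp3, C7 sp3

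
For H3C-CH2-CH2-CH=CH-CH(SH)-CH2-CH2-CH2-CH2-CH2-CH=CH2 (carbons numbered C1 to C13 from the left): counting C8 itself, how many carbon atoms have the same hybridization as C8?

9

C8 is sp3 (only σ bonds).
C1: sp3 ✓
C2: sp3 ✓
C3: sp3 ✓
C4: sp2
C5: sp2
C6: sp3 ✓
C7: sp3 ✓
C8: sp3 ✓
C9: sp3 ✓
C10: sp3 ✓
C11: sp3 ✓
C12: sp2
C13: sp2
9 carbons are sp3.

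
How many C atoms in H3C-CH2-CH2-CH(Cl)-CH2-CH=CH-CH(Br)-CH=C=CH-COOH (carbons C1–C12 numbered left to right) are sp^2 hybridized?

C1: sp3
C2: sp3
C3: sp3
C4: sp3
C5: sp3
C6: sp2 ✓
C7: sp2 ✓
C8: sp3
C9: sp2 ✓
C10: sp
C11: sp2 ✓
C12: sp2 ✓
C6, C7, C9, C11, C12 → 5 sp2 carbons.

5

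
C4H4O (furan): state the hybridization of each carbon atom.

Each carbon atom is sp2: 3 σ bonds, plus one π bond, 3 electron-density regions.

sp2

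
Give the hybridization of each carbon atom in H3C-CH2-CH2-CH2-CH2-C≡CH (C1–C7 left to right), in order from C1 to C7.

C1: 4 σ bonds; 4 regions of electron density → sp3.
C2 has 4 σ bonds: steric number 4 → sp3.
C3: 4 σ bonds; 4 regions of electron density → sp3.
C4 is sp3: 4 σ bonds, 4 electron-density regions.
C5 is sp3: 4 σ bonds, 4 electron-density regions.
C6 has 2 σ bonds, plus two π bonds: steric number 2 → sp.
C7: 2 σ bonds, plus two π bonds; 2 regions of electron density → sp.

C1 sp3, C2 sp3, C3 sp3, C4 sp3, C5 sp3, C6 sp, C7 sp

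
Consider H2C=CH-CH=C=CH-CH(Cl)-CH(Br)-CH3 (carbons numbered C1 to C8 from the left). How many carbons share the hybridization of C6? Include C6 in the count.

C6 is sp3 (only σ bonds).
C1: sp2
C2: sp2
C3: sp2
C4: sp
C5: sp2
C6: sp3 ✓
C7: sp3 ✓
C8: sp3 ✓
3 carbons are sp3.

3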